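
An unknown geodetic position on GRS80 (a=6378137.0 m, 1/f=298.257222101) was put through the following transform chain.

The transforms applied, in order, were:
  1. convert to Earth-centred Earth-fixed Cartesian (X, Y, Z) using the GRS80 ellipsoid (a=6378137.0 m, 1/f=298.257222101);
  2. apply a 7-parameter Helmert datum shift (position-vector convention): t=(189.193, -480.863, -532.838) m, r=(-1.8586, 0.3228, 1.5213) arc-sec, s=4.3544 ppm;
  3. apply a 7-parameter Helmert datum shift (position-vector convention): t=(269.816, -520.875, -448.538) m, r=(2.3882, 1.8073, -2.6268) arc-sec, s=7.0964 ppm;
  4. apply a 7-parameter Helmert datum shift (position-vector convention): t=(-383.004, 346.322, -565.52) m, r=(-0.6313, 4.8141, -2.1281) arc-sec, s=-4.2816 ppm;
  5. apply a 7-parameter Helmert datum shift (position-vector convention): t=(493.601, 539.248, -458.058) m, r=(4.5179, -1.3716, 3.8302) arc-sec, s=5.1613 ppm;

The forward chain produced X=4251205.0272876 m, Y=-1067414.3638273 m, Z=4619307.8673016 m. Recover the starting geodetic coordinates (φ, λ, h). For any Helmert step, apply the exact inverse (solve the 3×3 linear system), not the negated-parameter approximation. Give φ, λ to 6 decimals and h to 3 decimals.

φ=46.712650°, λ=-14.094394°, h=2023.713 m

start: X=4251205.0273, Y=-1067414.3638, Z=4619307.8673 m
→ Helmert⁻¹: X=4250700.3764, Y=-1067925.8446, Z=4619737.2067
→ Helmert⁻¹: X=4251004.7655, Y=-1068247.0229, Z=4620418.4556
→ Helmert⁻¹: X=4250677.8926, Y=-1067610.9361, Z=4620883.8080
→ Helmert⁻¹: X=4250455.0879, Y=-1067198.4177, Z=4621393.5582
→ geod (Bowring, a=6378137.000): φ=46.71265000°, λ=-14.09439400°, h=2023.7130 m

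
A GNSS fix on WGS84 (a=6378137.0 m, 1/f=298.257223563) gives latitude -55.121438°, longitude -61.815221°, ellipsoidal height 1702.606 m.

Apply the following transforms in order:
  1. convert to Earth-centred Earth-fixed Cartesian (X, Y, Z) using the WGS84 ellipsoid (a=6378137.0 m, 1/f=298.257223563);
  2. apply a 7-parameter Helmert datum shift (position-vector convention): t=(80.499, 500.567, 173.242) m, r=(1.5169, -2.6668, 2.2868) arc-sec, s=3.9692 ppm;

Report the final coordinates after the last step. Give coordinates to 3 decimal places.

X=1727209.000 m, Y=-3222386.324 m, Z=-5210371.559 m

start: φ=-55.121438°, λ=-61.815221°, h=1702.606 m
→ ECEF (a=6378137.000, f=1/298.257223563): X=1727018.5467, Y=-3222931.5650, Z=-5210522.7457
→ Helmert 7p (PV): X=1727208.9996, Y=-3222386.3244, Z=-5210371.5586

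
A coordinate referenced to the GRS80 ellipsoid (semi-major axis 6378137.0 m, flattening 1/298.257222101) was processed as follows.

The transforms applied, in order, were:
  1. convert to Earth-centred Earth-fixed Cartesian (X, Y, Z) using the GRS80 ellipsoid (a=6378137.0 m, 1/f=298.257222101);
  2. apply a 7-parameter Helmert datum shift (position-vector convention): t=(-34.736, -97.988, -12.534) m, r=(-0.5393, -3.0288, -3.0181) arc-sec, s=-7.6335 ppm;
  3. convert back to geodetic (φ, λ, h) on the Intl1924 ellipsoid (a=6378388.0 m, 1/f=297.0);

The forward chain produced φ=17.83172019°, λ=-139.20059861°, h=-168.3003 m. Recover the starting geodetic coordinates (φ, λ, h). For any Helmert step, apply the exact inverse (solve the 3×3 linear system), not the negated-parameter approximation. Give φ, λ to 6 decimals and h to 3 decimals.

φ=17.832139°, λ=-139.200034°, h=40.802 m

start: φ=17.831720°, λ=-139.200599°, h=-168.300 m
→ ECEF (a=6378388.000, f=1/297.0): X=-4597821.1519, Y=-3968648.9294, Z=1940634.6479
→ Helmert⁻¹: X=-4597734.9458, Y=-3968653.5846, Z=1940719.1328
→ geod (Bowring, a=6378137.000): φ=17.83213900°, λ=-139.20003400°, h=40.8020 m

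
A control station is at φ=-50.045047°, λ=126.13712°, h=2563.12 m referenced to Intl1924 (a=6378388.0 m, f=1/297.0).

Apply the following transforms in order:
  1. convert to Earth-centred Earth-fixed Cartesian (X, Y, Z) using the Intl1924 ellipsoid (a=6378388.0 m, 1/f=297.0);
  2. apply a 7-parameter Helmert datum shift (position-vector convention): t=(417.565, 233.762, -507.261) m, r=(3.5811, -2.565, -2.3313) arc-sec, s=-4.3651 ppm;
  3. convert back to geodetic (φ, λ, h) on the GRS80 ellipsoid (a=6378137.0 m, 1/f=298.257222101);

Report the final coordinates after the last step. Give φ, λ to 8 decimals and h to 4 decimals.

φ=-50.04717901°, λ=126.12846497°, h=3084.5431 m

start: φ=-50.045047°, λ=126.137120°, h=2563.120 m
→ ECEF (a=6378388.000, f=1/297.0): X=-2421310.2368, Y=3315930.4209, Z=-4868066.5150
→ Helmert 7p (PV): X=-2420784.0880, Y=3316261.5925, Z=-4868525.0665
→ geod (Bowring, a=6378137.000): φ=-50.04717901°, λ=126.12846497°, h=3084.5431 m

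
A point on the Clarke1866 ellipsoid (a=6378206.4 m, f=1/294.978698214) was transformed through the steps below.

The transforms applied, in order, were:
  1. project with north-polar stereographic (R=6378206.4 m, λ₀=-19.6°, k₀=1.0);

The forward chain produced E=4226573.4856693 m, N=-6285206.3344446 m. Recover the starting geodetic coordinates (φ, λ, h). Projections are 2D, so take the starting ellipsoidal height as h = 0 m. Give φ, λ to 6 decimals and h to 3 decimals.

φ=28.600359°, λ=14.319402°, h=0.000 m

start: E=4226573.4857, N=-6285206.3344 m
→ stereo⁻¹: φ=28.60035900°, λ=14.31940200°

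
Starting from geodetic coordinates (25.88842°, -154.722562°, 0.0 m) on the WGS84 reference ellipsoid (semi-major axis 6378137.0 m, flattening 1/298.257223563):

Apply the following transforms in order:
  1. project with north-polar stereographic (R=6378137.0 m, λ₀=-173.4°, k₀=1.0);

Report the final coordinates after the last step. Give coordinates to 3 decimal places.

E=2558168.535 m, N=-7567594.690 m

start: φ=25.888420°, λ=-154.722562°, h=0.000 m
→ stereo (R=6378137.0, λ₀=-173.4°): E=2558168.5350, N=-7567594.6904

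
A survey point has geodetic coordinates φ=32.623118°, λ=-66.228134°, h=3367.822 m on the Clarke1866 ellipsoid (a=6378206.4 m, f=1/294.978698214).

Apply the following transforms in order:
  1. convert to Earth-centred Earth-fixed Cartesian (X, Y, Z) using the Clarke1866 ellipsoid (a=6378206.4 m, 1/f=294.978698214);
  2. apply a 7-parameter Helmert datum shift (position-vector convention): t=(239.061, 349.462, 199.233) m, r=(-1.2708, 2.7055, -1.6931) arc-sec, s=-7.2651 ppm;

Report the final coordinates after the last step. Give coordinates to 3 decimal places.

start: φ=32.623118°, λ=-66.228134°, h=3367.822 m
→ ECEF (a=6378206.400, f=1/294.978698214): X=2168687.2083, Y=-4923618.5620, Z=3420464.5642
→ Helmert 7p (PV): X=2168914.9636, Y=-4923230.0573, Z=3420640.8358

X=2168914.964 m, Y=-4923230.057 m, Z=3420640.836 m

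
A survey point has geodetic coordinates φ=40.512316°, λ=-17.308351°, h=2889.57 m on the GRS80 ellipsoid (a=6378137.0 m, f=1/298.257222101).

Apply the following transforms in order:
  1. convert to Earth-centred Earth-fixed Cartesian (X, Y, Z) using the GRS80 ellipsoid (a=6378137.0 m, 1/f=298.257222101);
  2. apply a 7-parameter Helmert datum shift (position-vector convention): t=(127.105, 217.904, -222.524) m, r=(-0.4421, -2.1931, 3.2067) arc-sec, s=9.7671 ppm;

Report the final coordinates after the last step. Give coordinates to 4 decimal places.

start: φ=40.512316°, λ=-17.308351°, h=2889.570 m
→ ECEF (a=6378137.000, f=1/298.257222101): X=4638154.4699, Y=-1445365.8848, Z=4123276.8398
→ Helmert 7p (PV): X=4638305.5059, Y=-1445081.1522, Z=4123147.0017

X=4638305.5059 m, Y=-1445081.1522 m, Z=4123147.0017 m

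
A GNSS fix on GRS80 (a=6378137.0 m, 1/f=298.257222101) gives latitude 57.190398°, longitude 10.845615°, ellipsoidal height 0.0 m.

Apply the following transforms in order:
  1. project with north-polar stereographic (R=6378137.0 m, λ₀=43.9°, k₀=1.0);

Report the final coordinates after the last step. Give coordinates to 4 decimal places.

E=-2048400.8353 m, N=-3147715.5263 m

start: φ=57.190398°, λ=10.845615°, h=0.000 m
→ stereo (R=6378137.0, λ₀=43.9°): E=-2048400.8353, N=-3147715.5263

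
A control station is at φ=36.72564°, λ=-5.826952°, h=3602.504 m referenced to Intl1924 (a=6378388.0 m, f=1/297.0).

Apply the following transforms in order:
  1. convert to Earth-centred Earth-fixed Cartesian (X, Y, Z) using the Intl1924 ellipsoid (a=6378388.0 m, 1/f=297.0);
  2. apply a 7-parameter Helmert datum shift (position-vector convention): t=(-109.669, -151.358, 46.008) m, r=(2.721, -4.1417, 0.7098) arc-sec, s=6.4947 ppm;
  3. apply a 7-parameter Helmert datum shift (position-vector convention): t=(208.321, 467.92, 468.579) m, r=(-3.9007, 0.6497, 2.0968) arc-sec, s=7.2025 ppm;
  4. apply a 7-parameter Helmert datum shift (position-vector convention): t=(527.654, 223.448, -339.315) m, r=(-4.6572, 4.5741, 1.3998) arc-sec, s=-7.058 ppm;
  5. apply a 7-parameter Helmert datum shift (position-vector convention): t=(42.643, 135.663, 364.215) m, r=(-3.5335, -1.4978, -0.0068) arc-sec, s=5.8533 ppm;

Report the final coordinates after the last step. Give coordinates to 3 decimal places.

X=5095646.901 m, Y=-518998.373 m, Z=3795868.709 m

start: φ=36.725640°, λ=-5.826952°, h=3602.504 m
→ ECEF (a=6378388.000, f=1/297.0): X=5094911.3529, Y=-519943.7188, Z=3795247.9370
→ Helmert 7p (PV): X=5094760.3558, Y=-520130.9873, Z=3795414.0391
→ Helmert 7p (PV): X=5095022.6143, Y=-519543.2459, Z=3795903.7431
→ Helmert 7p (PV): X=5095602.0103, Y=-519195.8481, Z=3795436.3815
→ Helmert 7p (PV): X=5095646.9014, Y=-518998.3726, Z=3795868.7088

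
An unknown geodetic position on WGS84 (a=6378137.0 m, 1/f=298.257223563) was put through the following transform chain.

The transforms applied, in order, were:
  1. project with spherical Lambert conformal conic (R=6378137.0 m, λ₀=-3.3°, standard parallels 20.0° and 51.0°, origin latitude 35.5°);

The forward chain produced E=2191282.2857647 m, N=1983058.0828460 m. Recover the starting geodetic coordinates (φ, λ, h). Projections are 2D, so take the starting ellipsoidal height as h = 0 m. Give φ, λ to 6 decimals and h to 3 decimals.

φ=50.485771°, λ=28.268857°, h=0.000 m

start: E=2191282.2858, N=1983058.0828 m
→ lcc⁻¹: φ=50.48577100°, λ=28.26885700°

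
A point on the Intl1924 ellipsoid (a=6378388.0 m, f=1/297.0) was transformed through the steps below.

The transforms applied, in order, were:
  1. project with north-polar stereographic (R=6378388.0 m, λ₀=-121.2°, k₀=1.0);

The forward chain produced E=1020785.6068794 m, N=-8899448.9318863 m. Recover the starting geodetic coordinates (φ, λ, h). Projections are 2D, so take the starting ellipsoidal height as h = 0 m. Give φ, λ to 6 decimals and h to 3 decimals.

φ=19.846983°, λ=-114.656649°, h=0.000 m

start: E=1020785.6069, N=-8899448.9319 m
→ stereo⁻¹: φ=19.84698300°, λ=-114.65664900°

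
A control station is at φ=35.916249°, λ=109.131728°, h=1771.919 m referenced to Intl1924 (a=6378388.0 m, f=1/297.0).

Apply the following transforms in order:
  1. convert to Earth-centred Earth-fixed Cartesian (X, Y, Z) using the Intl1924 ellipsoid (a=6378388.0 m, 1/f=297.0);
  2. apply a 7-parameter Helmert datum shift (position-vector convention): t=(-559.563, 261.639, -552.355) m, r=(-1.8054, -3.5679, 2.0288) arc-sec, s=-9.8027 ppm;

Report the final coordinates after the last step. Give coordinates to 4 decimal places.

start: φ=35.916249°, λ=109.131728°, h=1771.919 m
→ ECEF (a=6378388.000, f=1/297.0): X=-1695443.9116, Y=4887395.3060, Z=3721767.6149
→ Helmert 7p (PV): X=-1696099.3034, Y=4887624.9349, Z=3721106.6714

X=-1696099.3034 m, Y=4887624.9349 m, Z=3721106.6714 m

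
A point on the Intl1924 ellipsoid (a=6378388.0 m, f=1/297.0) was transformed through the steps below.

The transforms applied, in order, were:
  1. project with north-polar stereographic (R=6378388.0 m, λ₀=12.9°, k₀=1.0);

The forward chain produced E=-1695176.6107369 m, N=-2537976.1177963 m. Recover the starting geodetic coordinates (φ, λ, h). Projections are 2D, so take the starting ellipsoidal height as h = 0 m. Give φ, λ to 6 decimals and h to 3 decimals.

φ=63.089971°, λ=-20.839935°, h=0.000 m

start: E=-1695176.6107, N=-2537976.1178 m
→ stereo⁻¹: φ=63.08997100°, λ=-20.83993500°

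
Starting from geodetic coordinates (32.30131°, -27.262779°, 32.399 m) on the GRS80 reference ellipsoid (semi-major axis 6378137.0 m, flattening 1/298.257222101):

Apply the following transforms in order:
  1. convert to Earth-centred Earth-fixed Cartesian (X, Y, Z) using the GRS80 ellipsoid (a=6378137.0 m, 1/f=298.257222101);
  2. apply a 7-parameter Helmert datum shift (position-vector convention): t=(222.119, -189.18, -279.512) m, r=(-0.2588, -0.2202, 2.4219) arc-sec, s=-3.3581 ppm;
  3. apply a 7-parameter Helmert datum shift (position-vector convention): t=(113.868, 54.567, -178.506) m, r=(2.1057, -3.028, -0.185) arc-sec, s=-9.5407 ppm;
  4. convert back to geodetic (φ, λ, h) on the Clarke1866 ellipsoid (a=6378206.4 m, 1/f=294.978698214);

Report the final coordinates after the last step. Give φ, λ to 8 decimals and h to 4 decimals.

start: φ=32.301310°, λ=-27.262779°, h=32.399 m
→ ECEF (a=6378137.000, f=1/298.257222101): X=4796856.8576, Y=-2471897.4421, Z=3388737.1285
→ Helmert 7p (PV): X=4797088.2748, Y=-2472017.7463, Z=3388454.4591
→ Helmert 7p (PV): X=4797104.4155, Y=-2471978.4884, Z=3388288.8103
→ geod (Bowring, a=6378206.400): φ=32.29858868°, λ=-27.26233992°, h=8.5950 m

φ=32.29858868°, λ=-27.26233992°, h=8.5950 m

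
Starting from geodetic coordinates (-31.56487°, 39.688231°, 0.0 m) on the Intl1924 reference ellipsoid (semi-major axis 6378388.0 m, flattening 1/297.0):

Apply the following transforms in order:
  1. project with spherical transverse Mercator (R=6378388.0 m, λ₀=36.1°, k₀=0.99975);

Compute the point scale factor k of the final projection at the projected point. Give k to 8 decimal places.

1.00117451

start: φ=-31.564870°, λ=39.688231°, h=0.000 m
→ into tm (λ₀=36.1°): φ=-31.56487000°, λ−λ₀=3.58823100°
scale k = 1.00117451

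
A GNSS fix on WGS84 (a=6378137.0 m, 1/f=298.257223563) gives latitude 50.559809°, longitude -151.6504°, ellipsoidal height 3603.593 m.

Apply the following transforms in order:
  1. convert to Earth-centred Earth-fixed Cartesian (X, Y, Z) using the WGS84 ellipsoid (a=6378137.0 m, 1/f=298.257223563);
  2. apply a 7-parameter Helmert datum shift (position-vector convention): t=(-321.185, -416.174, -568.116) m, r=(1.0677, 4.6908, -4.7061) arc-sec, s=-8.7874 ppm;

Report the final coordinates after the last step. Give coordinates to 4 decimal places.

X=-3575278.9404 m, Y=-1929306.7587 m, Z=4904824.8872 m

start: φ=50.559809°, λ=-151.650400°, h=3603.593 m
→ ECEF (a=6378137.000, f=1/298.257223563): X=-3575056.7154, Y=-1928963.7107, Z=4905364.7916
→ Helmert 7p (PV): X=-3575278.9404, Y=-1929306.7587, Z=4904824.8872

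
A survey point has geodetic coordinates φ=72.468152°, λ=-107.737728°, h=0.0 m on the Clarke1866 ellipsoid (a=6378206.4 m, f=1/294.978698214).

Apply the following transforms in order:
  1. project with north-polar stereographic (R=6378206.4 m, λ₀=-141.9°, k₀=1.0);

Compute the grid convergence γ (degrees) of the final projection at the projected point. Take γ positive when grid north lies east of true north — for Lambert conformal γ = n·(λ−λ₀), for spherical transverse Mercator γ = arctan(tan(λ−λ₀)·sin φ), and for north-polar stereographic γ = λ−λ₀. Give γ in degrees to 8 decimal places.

start: φ=72.468152°, λ=-107.737728°, h=0.000 m
→ into stereo (λ₀=-141.9°): φ=72.46815200°, λ−λ₀=34.16227200°
convergence γ = 34.16227200°

34.16227200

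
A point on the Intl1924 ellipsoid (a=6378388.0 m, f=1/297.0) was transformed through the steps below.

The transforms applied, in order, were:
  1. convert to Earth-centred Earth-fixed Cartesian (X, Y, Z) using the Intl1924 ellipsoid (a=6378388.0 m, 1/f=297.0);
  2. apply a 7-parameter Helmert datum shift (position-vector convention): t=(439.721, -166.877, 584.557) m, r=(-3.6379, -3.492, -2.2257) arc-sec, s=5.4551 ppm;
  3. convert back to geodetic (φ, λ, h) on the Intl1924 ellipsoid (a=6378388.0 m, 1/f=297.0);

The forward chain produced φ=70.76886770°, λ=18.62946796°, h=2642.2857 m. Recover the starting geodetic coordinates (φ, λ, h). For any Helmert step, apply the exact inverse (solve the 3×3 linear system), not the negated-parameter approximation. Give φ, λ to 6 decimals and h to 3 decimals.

φ=70.769624°, λ=18.634594°, h=1935.828 m

start: φ=70.768868°, λ=18.629468°, h=2642.286 m
→ ECEF (a=6378388.000, f=1/297.0): X=1997650.4003, Y=673427.6132, Z=6002473.0004
→ Helmert⁻¹: X=1997294.1261, Y=673506.5130, Z=6001833.7678
→ geod (Bowring, a=6378388.000): φ=70.76962400°, λ=18.63459400°, h=1935.8280 m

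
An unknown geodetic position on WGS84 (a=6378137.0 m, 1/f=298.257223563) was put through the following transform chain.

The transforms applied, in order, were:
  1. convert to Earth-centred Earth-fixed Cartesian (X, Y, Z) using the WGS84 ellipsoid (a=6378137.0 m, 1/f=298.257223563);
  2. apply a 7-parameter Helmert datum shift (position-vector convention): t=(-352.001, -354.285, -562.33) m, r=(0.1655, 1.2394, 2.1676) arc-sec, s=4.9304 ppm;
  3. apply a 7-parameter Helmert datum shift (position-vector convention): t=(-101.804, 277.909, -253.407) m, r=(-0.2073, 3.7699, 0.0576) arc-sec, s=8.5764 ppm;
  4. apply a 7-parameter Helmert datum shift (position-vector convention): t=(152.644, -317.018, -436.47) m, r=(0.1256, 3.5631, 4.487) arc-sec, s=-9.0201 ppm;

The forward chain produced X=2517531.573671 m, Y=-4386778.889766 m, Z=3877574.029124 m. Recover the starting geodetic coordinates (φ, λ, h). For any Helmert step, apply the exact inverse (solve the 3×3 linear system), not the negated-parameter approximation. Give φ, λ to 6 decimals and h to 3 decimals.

φ=37.672502°, λ=-60.147149°, h=3565.986 m

start: X=2517531.5737, Y=-4386778.8898, Z=3877574.0291 m
→ Helmert⁻¹: X=2517239.2219, Y=-4386553.8360, Z=3878091.6344
→ Helmert⁻¹: X=2517247.3267, Y=-4386798.7228, Z=3878353.3783
→ Helmert⁻¹: X=2517517.5111, Y=-4386446.1548, Z=3878915.2305
→ geod (Bowring, a=6378137.000): φ=37.67250200°, λ=-60.14714900°, h=3565.9860 m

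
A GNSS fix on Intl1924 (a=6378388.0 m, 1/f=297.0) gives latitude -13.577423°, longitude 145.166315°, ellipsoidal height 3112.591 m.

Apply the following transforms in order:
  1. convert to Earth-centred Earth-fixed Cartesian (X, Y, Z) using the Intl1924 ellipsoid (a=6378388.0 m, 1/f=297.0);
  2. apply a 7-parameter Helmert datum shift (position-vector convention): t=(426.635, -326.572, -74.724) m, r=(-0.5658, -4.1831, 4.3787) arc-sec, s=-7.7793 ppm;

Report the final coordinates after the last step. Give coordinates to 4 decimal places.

start: φ=-13.577423°, λ=145.166315°, h=3112.591 m
→ ECEF (a=6378388.000, f=1/297.0): X=-5092581.1355, Y=3543878.1616, Z=-1488324.5168
→ Helmert 7p (PV): X=-5092159.9312, Y=3543411.8310, Z=-1488500.6617

X=-5092159.9312 m, Y=3543411.8310 m, Z=-1488500.6617 m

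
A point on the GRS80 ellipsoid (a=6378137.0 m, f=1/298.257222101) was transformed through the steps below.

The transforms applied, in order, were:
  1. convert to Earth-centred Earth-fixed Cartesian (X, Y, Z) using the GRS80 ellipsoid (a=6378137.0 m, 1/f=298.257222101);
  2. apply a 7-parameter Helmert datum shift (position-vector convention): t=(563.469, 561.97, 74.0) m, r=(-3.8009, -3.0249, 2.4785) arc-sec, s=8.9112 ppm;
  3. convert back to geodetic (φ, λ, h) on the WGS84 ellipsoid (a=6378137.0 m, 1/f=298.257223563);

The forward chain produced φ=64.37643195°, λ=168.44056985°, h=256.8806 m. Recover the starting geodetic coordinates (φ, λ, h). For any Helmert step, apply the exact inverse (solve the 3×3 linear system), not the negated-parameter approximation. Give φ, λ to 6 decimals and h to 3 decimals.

start: φ=64.376432°, λ=168.440570°, h=256.881 m
→ ECEF (a=6378137.000, f=1/298.257223563): X=-2709815.5672, Y=554245.9336, Z=5728218.6433
→ Helmert⁻¹: X=-2710264.2275, Y=553606.0423, Z=5728143.5470
→ geod (Bowring, a=6378137.000): φ=64.37362200°, λ=168.45541700°, h=323.8570 m

φ=64.373622°, λ=168.455417°, h=323.857 m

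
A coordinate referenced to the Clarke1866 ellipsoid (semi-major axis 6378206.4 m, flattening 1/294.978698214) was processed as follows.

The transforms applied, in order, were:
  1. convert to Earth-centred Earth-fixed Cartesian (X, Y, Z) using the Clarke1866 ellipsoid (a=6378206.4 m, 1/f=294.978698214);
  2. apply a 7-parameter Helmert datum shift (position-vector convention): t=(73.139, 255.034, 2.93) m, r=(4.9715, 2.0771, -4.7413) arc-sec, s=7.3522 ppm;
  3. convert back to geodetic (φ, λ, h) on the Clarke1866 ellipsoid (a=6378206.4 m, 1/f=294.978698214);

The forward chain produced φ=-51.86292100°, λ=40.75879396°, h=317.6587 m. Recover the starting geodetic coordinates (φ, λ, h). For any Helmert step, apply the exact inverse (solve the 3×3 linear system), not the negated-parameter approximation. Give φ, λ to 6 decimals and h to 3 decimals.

φ=-51.864971°, λ=40.756200°, h=136.304 m

start: φ=-51.862921°, λ=40.758794°, h=317.659 m
→ ECEF (a=6378206.400, f=1/294.978698214): X=2989939.4918, Y=2577096.4184, Z=-4993444.7403
→ Helmert⁻¹: X=2989835.4243, Y=2576770.8104, Z=-4993442.9565
→ geod (Bowring, a=6378206.400): φ=-51.86497100°, λ=40.75620000°, h=136.3040 m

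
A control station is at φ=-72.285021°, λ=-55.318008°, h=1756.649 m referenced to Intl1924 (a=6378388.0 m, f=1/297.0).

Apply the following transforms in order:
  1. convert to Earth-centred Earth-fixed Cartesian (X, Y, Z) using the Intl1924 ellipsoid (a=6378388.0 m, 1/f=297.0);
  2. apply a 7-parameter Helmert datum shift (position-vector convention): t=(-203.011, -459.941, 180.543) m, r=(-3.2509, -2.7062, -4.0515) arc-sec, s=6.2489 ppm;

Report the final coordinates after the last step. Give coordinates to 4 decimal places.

start: φ=-72.285021°, λ=-55.318008°, h=1756.649 m
→ ECEF (a=6378388.000, f=1/297.0): X=1108060.9488, Y=-1601318.3440, Z=-6055256.5839
→ Helmert 7p (PV): X=1107912.8539, Y=-1601905.4928, Z=-6055074.1035

X=1107912.8539 m, Y=-1601905.4928 m, Z=-6055074.1035 m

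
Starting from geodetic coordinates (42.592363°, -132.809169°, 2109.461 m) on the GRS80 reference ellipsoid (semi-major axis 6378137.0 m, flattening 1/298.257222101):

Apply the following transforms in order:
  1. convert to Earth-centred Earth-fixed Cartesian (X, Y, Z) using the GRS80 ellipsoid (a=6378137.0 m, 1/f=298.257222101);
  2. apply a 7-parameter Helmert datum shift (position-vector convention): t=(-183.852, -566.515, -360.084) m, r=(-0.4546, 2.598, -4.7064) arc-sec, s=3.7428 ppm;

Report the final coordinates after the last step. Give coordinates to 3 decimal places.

start: φ=42.592363°, λ=-132.809169°, h=2109.461 m
→ ECEF (a=6378137.000, f=1/298.257222101): X=-3196828.8508, Y=-3451153.1221, Z=4295701.2729
→ Helmert 7p (PV): X=-3197049.3075, Y=-3451650.1433, Z=4295405.1387

X=-3197049.308 m, Y=-3451650.143 m, Z=4295405.139 m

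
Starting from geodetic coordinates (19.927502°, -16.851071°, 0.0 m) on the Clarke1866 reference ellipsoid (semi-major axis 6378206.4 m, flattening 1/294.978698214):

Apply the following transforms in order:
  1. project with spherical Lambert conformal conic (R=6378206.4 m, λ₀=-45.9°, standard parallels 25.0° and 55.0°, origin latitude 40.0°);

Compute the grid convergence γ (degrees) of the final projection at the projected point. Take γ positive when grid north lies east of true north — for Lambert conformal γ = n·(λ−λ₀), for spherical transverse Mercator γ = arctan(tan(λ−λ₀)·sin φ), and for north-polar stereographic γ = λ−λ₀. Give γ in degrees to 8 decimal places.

18.89437010

start: φ=19.927502°, λ=-16.851071°, h=0.000 m
→ into lcc (λ₀=-45.9°): φ=19.92750200°, λ−λ₀=29.04892900°
convergence γ = 18.89437010°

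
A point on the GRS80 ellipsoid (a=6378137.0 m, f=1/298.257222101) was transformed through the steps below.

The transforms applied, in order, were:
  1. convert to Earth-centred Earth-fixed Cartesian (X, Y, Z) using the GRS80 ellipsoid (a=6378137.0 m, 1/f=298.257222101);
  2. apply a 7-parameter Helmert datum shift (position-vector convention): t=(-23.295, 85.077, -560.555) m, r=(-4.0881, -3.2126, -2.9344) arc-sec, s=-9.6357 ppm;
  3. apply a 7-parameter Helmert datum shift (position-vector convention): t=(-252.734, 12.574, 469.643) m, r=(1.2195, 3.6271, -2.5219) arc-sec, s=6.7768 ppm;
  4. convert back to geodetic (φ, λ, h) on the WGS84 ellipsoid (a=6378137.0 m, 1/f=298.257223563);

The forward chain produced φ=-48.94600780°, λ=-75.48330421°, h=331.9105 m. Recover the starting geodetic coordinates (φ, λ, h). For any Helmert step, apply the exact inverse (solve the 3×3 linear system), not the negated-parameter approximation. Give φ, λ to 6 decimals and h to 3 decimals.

start: φ=-48.946008°, λ=-75.483304°, h=331.910 m
→ ECEF (a=6378137.000, f=1/298.257223563): X=1052074.6574, Y=-4063186.1012, Z=-4786867.6430
→ Helmert⁻¹: X=1052454.1212, Y=-4063186.5758, Z=-4787262.3135
→ Helmert⁻¹: X=1052470.8065, Y=-4063200.9591, Z=-4786844.8059
→ geod (Bowring, a=6378137.000): φ=-48.94510200°, λ=-75.47812000°, h=389.3650 m

φ=-48.945102°, λ=-75.478120°, h=389.365 m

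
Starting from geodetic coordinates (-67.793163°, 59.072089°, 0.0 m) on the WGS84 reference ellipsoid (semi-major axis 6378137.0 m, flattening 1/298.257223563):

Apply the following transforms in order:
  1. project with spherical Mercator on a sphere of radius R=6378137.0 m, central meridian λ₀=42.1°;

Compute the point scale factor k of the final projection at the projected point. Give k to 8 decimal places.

2.64584376

start: φ=-67.793163°, λ=59.072089°, h=0.000 m
→ into merc (λ₀=42.1°): φ=-67.79316300°, λ−λ₀=16.97208900°
scale k = 2.64584376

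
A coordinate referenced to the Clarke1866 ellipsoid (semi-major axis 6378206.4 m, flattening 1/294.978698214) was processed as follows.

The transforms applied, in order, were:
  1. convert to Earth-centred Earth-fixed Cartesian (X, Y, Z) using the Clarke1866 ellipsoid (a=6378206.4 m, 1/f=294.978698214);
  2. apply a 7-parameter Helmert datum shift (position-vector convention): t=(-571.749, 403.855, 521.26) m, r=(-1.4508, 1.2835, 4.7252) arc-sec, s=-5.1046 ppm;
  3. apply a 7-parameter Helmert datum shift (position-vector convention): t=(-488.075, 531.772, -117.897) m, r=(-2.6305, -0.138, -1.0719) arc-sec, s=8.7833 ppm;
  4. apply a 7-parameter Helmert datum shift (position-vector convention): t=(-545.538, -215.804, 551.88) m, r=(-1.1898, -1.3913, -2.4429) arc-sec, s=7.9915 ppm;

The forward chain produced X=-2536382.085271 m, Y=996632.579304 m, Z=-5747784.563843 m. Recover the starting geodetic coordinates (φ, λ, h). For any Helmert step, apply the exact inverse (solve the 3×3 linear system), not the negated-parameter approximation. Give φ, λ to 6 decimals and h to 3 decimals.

start: X=-2536382.0853, Y=996632.5793, Z=-5747784.5638 m
→ Helmert⁻¹: X=-2535866.8617, Y=996843.5413, Z=-5748267.6513
→ Helmert⁻¹: X=-2535365.5414, Y=996363.1483, Z=-5748084.8641
→ Helmert⁻¹: X=-2534748.1420, Y=996062.8785, Z=-5748644.2353
→ geod (Bowring, a=6378206.400): φ=-64.80086100°, λ=158.54699700°, h=601.1840 m

φ=-64.800861°, λ=158.546997°, h=601.184 m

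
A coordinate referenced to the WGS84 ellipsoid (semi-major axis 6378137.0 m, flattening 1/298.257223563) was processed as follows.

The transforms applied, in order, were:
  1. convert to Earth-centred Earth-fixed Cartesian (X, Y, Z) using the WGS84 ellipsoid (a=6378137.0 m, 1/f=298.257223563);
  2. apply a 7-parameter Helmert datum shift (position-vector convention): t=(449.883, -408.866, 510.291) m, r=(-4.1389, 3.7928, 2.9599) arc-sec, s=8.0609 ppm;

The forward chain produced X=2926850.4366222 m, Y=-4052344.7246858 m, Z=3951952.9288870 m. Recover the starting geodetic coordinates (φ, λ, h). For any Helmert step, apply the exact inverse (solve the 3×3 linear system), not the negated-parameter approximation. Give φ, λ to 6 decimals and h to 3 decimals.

start: X=2926850.4366, Y=-4052344.7247, Z=3951952.9289 m
→ Helmert⁻¹: X=2926246.1597, Y=-4052024.4766, Z=3951383.2861
→ geod (Bowring, a=6378137.000): φ=38.51596200°, λ=-54.16435400°, h=1553.4080 m

φ=38.515962°, λ=-54.164354°, h=1553.408 m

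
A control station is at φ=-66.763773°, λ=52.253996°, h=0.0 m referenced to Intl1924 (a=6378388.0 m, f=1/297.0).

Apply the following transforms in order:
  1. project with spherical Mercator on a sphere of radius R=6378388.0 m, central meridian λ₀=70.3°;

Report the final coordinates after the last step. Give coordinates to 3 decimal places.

start: φ=-66.763773°, λ=52.253996°, h=0.000 m
→ merc (R=6378388.0, λ₀=70.3°): E=-2008951.0316, N=-10089479.1313

E=-2008951.032 m, N=-10089479.131 m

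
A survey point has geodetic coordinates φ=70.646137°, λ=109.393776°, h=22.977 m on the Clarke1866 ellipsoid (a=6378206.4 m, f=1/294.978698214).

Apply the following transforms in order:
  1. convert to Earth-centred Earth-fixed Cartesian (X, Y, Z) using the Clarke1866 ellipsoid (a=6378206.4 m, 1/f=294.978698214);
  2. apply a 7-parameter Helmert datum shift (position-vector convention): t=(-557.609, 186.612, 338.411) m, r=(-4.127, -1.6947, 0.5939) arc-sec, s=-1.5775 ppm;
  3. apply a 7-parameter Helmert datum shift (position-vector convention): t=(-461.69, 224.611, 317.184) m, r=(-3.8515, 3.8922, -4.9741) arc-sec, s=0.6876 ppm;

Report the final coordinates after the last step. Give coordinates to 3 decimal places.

start: φ=70.646137°, λ=109.393776°, h=22.977 m
→ ECEF (a=6378206.400, f=1/294.978698214): X=-704014.7397, Y=1999851.5806, Z=5995150.7003
→ Helmert 7p (PV): X=-704626.2532, Y=2000152.9631, Z=5995433.8562
→ Helmert 7p (PV): X=-704927.0603, Y=2000507.8920, Z=5995731.1108

X=-704927.060 m, Y=2000507.892 m, Z=5995731.111 m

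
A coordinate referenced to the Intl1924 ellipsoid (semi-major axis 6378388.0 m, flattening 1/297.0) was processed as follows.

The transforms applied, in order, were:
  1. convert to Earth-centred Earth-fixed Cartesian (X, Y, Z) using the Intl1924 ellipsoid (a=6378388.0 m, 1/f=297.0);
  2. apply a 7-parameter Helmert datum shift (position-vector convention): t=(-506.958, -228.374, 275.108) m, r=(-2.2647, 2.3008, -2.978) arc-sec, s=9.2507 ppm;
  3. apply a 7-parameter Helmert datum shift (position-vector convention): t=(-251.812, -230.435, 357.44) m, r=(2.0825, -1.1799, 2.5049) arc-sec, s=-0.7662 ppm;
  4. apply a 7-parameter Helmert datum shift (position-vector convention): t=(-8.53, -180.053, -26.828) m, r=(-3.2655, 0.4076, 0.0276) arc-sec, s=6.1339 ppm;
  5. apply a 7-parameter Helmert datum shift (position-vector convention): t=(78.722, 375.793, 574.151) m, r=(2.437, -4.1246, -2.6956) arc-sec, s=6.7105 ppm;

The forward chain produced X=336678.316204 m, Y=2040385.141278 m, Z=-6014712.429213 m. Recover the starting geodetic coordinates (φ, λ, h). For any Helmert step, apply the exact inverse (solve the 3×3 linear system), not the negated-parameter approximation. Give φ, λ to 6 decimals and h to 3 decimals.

start: X=336678.3162, Y=2040385.1413, Z=-6014712.4292 m
→ Helmert⁻¹: X=336450.3911, Y=2039928.9859, Z=-6015277.0444
→ Helmert⁻¹: X=336469.0169, Y=2040191.7100, Z=-6015180.3553
→ Helmert⁻¹: X=336711.4543, Y=2040358.8847, Z=-6015564.9304
→ Helmert⁻¹: X=337252.9339, Y=2040639.3016, Z=-6015758.2209
→ geod (Bowring, a=6378388.000): φ=-71.14463200°, λ=80.61565200°, h=2218.9700 m

φ=-71.144632°, λ=80.615652°, h=2218.970 m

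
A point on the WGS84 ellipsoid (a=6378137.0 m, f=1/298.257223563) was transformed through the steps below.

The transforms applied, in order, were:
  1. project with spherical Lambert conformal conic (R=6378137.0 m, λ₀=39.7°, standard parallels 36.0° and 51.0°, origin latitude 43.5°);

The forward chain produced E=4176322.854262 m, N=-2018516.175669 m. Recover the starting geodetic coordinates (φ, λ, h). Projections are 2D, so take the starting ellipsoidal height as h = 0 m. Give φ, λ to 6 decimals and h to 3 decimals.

φ=17.439977°, λ=76.983496°, h=0.000 m

start: E=4176322.8543, N=-2018516.1757 m
→ lcc⁻¹: φ=17.43997700°, λ=76.98349600°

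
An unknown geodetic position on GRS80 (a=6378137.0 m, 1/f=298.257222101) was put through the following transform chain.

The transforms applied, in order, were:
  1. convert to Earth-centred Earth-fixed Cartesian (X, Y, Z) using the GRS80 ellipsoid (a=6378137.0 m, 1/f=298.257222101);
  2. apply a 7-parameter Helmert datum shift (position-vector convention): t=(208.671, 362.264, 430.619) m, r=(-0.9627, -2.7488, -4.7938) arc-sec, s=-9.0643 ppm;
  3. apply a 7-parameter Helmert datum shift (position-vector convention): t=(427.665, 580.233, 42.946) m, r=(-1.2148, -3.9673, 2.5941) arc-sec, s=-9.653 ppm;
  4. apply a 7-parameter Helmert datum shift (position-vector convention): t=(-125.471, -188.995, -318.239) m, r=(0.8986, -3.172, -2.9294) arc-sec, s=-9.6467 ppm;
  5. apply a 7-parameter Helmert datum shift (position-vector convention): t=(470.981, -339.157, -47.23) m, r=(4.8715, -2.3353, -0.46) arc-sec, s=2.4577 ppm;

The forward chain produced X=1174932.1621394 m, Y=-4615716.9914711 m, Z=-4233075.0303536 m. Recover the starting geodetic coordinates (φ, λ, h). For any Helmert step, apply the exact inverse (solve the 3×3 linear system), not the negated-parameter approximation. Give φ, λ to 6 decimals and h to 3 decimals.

start: X=1174932.1621, Y=-4615716.9915, Z=-4233075.0304 m
→ Helmert⁻¹: X=1174420.6633, Y=-4615463.8440, Z=-4232921.6869
→ Helmert⁻¹: X=1174557.9215, Y=-4615321.1301, Z=-4232642.2348
→ Helmert⁻¹: X=1174002.1247, Y=-4615935.7567, Z=-4232775.8057
→ Helmert⁻¹: X=1173854.9656, Y=-4616292.8250, Z=-4233281.9852
→ geod (Bowring, a=6378137.000): φ=-41.82005300°, λ=-75.73290900°, h=3827.8040 m

φ=-41.820053°, λ=-75.732909°, h=3827.804 m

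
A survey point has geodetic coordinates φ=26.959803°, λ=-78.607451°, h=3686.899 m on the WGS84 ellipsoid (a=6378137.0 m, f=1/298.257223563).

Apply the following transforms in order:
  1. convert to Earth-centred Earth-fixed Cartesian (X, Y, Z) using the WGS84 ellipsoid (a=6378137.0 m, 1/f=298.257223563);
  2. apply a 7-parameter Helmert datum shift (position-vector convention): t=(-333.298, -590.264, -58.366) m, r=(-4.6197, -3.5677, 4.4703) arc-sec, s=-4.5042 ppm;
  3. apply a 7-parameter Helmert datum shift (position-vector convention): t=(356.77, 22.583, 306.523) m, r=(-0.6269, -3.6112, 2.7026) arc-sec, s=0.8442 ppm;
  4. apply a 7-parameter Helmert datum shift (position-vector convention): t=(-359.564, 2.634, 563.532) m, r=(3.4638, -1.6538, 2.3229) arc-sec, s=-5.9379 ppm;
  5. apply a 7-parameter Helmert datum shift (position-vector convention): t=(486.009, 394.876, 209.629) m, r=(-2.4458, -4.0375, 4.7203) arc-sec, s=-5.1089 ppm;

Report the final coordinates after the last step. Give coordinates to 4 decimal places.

start: φ=26.959803°, λ=-78.607451°, h=3686.899 m
→ ECEF (a=6378137.000, f=1/298.257223563): X=1124378.1234, Y=-5580039.1726, Z=2875917.8754
→ Helmert 7p (PV): X=1124110.9509, Y=-5580515.5234, Z=2875990.9789
→ Helmert 7p (PV): X=1124491.4373, Y=-5580474.1818, Z=2876336.5711
→ Helmert 7p (PV): X=1124164.9798, Y=-5580474.0498, Z=2876798.3275
→ Helmert 7p (PV): X=1124716.6410, Y=-5579990.8260, Z=2877081.4344

X=1124716.6410 m, Y=-5579990.8260 m, Z=2877081.4344 m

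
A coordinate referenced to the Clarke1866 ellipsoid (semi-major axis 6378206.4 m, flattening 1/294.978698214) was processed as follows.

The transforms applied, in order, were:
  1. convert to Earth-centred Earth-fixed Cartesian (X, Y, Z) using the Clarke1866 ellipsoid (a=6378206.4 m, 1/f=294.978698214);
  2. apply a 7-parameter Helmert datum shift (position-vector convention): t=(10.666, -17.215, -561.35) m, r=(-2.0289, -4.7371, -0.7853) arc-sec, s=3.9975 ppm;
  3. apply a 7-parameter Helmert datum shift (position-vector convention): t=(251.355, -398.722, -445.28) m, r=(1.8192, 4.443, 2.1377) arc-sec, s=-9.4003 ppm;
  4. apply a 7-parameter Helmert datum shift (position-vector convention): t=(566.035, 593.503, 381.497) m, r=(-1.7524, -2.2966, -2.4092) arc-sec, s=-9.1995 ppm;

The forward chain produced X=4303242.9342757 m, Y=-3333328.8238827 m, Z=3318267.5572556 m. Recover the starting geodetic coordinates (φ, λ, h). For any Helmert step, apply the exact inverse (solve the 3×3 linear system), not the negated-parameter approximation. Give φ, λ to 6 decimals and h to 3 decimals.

start: X=4303242.9343, Y=-3333328.8239, Z=3318267.5573 m
→ Helmert⁻¹: X=4302792.3645, Y=-3333930.9284, Z=3317840.3505
→ Helmert⁻¹: X=4302475.4262, Y=-3333578.8654, Z=3318438.9014
→ Helmert⁻¹: X=4302536.4740, Y=-3333564.5893, Z=3318855.3810
→ geod (Bowring, a=6378206.400): φ=31.54657400°, λ=-37.76818600°, h=2569.9710 m

φ=31.546574°, λ=-37.768186°, h=2569.971 m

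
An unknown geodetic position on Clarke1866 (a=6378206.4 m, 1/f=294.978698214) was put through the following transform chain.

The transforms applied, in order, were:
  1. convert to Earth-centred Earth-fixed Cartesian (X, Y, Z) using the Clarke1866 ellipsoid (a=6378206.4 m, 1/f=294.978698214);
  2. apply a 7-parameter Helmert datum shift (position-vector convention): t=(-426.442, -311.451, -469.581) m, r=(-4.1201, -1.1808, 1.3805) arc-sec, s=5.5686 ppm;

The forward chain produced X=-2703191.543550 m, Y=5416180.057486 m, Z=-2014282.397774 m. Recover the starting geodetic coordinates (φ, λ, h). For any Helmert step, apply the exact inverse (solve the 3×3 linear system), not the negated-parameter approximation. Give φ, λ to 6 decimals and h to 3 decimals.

φ=-18.516687°, λ=116.518197°, h=3480.393 m

start: X=-2703191.5435, Y=5416180.0575, Z=-2014282.3978 m
→ Helmert⁻¹: X=-2702725.3267, Y=5416519.6582, Z=-2013677.9365
→ geod (Bowring, a=6378206.400): φ=-18.51668700°, λ=116.51819700°, h=3480.3930 m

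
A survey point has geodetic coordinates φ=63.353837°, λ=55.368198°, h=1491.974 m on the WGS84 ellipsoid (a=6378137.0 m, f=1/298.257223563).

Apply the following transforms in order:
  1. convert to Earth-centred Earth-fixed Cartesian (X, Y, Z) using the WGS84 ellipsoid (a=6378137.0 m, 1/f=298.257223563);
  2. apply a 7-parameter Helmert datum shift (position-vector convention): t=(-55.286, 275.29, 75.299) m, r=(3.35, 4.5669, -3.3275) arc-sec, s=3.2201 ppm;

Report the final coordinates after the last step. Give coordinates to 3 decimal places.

X=1630460.899 m, Y=2360682.862 m, Z=5679204.341 m

start: φ=63.353837°, λ=55.368198°, h=1491.974 m
→ ECEF (a=6378137.000, f=1/298.257223563): X=1630347.1137, Y=2360518.5082, Z=5679108.5148
→ Helmert 7p (PV): X=1630460.8993, Y=2360682.8620, Z=5679204.3414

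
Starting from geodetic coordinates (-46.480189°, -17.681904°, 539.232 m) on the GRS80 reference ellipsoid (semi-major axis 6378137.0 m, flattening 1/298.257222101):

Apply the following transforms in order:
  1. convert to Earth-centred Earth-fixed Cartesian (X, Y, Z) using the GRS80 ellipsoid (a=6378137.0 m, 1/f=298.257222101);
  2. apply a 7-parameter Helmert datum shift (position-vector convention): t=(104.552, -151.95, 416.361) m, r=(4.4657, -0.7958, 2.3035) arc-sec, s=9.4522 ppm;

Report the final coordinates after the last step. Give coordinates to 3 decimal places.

start: φ=-46.480189°, λ=-17.681904°, h=539.232 m
→ ECEF (a=6378137.000, f=1/298.257222101): X=4192267.2443, Y=-1336464.3685, Z=-4602555.2389
→ Helmert 7p (PV): X=4192444.1053, Y=-1336482.4849, Z=-4602195.1428

X=4192444.105 m, Y=-1336482.485 m, Z=-4602195.143 m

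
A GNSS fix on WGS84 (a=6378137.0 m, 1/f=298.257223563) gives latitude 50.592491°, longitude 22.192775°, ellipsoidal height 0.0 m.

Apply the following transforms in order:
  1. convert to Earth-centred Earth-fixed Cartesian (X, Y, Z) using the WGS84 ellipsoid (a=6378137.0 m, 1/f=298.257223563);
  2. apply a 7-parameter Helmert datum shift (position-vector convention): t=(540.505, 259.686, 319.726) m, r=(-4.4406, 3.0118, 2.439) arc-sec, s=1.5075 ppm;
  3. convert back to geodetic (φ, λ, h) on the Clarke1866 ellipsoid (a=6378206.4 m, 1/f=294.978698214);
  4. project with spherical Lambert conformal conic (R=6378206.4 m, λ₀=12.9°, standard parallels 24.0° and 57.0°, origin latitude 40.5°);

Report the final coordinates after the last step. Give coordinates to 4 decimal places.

start: φ=50.592491°, λ=22.192775°, h=0.000 m
→ ECEF (a=6378137.000, f=1/298.257223563): X=3756597.7619, Y=1532486.5801, Z=4904890.5435
→ Helmert 7p (PV): X=3757197.4284, Y=1532898.5925, Z=4905129.8187
→ geod (Bowring, a=6378206.400): φ=50.59101860°, λ=22.19496328°, h=708.6010 m
→ lcc (R=6378206.4, λ₀=12.9°): E=637424.6441, N=1115521.6817

E=637424.6441 m, N=1115521.6817 m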